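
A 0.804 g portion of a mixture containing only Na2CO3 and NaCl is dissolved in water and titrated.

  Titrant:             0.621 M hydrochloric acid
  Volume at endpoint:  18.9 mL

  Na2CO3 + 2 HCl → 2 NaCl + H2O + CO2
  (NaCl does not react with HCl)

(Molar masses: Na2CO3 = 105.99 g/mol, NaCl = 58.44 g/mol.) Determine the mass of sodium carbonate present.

n(HCl) = 0.0189 × 0.621 = 0.0117 mol
Let x = n(Na2CO3), y = n(NaCl).
Titrant: 2x = 0.0117;  mass: 105.99x + 58.44y = 0.804
Solving, x = 5.87 × 10^-3 mol, y = 3.11 × 10^-3 mol
mass of Na2CO3 = 5.87 × 10^-3 × 105.99 = 0.622 g

0.622 g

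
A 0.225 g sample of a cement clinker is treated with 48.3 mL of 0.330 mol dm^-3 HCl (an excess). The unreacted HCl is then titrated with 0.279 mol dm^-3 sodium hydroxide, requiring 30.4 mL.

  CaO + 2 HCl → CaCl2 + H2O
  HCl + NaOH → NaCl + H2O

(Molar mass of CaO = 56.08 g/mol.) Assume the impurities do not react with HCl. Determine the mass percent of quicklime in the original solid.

92.9 %

n(HCl) added = 0.0483 × 0.330 = 0.0159 mol
n(NaOH) used in back-titration = 0.0304 × 0.279 = 8.48 × 10^-3 mol
n(HCl) left over = 8.48 × 10^-3 mol (1:1 ratio)
n(HCl) consumed by analyte = 0.0159 − 8.48 × 10^-3 = 7.46 × 10^-3 mol
From the 1:2 ratio, n(CaO) = 1/2 × 7.46 × 10^-3 = 3.73 × 10^-3 mol
mass of CaO = 3.73 × 10^-3 × 56.08 = 0.209 g
% CaO = 0.209 / 0.225 × 100 = 92.9 %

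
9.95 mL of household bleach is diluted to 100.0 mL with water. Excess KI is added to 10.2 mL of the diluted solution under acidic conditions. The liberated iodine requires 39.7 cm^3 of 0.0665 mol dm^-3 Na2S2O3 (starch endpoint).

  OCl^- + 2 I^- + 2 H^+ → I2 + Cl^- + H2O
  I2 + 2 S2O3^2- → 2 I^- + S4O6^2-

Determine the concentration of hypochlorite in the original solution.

n(S2O3^2-) = 0.0397 × 0.0665 = 2.64 × 10^-3 mol
n(I2) = n(S2O3^2-)/2 = 1.32 × 10^-3 mol
n(OCl^-) in the aliquot = 1.32 × 10^-3 mol (1:1 ratio)
[OCl^-]_dilute = 1.32 × 10^-3 / 0.0102 = 0.129 mol/L
[OCl^-]_original = 0.129 × 100.0/9.95 = 1.30 mol/L

1.30 mol/L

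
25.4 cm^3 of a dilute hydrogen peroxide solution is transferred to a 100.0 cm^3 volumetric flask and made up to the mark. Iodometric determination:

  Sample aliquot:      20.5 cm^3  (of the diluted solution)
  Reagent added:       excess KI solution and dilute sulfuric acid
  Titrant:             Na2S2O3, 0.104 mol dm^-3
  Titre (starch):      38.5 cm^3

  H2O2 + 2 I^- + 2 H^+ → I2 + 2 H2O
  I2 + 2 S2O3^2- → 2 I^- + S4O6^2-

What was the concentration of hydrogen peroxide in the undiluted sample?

n(S2O3^2-) = 0.0385 × 0.104 = 4.00 × 10^-3 mol
n(I2) = n(S2O3^2-)/2 = 2.00 × 10^-3 mol
n(H2O2) in the aliquot = 2.00 × 10^-3 mol (1:1 ratio)
[H2O2]_dilute = 2.00 × 10^-3 / 0.0205 = 0.0977 mol/L
[H2O2]_original = 0.0977 × 100.0/25.4 = 0.384 mol/L

0.384 mol/L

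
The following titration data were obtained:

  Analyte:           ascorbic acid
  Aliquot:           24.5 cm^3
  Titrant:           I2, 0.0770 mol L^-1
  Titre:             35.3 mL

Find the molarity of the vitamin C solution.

C6H8O6 + I2 → C6H6O6 + 2 HI
n(I2) = 0.0353 L × 0.0770 mol/L = 2.72 × 10^-3 mol
n(C6H8O6) = 2.72 × 10^-3 mol (1:1 mole ratio)
[C6H8O6] = 2.72 × 10^-3 mol / 0.0245 L = 0.111 mol/L

0.111 mol/L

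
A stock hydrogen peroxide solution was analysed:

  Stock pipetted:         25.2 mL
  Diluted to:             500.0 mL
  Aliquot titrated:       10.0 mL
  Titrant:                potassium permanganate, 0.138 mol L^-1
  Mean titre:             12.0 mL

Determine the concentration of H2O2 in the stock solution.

8.21 mol/L

2 MnO4^- + 5 H2O2 + 6 H^+ → 2 Mn^2+ + 5 O2 + 8 H2O
n(KMnO4) = 0.0120 × 0.138 = 1.66 × 10^-3 mol
From the 5:2 ratio, n(H2O2) in the aliquot = 5/2 × 1.66 × 10^-3 = 4.14 × 10^-3 mol
[H2O2]_dilute = 4.14 × 10^-3 / 0.0100 = 0.414 mol/L
Dilution factor = 500.0 / 25.2 = 19.84
[H2O2]_stock = 0.414 × 19.84 = 8.21 mol/L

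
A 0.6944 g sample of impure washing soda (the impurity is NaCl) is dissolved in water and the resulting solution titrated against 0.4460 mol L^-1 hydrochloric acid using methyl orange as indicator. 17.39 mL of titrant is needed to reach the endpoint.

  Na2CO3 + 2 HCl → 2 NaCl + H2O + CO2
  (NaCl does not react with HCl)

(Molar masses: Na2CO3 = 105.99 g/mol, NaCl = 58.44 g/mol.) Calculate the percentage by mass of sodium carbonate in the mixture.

59.19 %

n(HCl) = 0.01739 × 0.4460 = 7.756 × 10^-3 mol
Let x = n(Na2CO3), y = n(NaCl).
Titrant: 2x = 7.756 × 10^-3;  mass: 105.99x + 58.44y = 0.6944
Solving, x = 3.878 × 10^-3 mol, y = 4.849 × 10^-3 mol
mass of Na2CO3 = 3.878 × 10^-3 × 105.99 = 0.4110 g
% Na2CO3 = 0.4110 / 0.6944 × 100 = 59.19 %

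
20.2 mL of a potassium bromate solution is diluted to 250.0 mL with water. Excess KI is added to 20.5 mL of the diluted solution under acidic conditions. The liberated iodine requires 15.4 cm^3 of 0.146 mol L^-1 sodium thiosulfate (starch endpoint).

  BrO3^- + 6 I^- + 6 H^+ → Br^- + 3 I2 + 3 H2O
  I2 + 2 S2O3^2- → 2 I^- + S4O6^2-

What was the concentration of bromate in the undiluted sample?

n(S2O3^2-) = 0.0154 × 0.146 = 2.25 × 10^-3 mol
n(I2) = n(S2O3^2-)/2 = 1.12 × 10^-3 mol
From the 1:3 ratio, n(BrO3^-) in the aliquot = 1/3 × 1.12 × 10^-3 = 3.75 × 10^-4 mol
[BrO3^-]_dilute = 3.75 × 10^-4 / 0.0205 = 0.0183 mol/L
[BrO3^-]_original = 0.0183 × 250.0/20.2 = 0.226 mol/L

0.226 mol/L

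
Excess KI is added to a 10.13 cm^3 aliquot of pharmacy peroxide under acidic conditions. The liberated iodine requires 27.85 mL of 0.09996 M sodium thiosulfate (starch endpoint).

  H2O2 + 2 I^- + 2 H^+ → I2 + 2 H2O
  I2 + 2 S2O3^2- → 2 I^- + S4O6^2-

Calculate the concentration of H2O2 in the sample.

n(S2O3^2-) = 0.02785 × 0.09996 = 2.784 × 10^-3 mol
n(I2) = n(S2O3^2-)/2 = 1.392 × 10^-3 mol
n(H2O2) in the aliquot = 1.392 × 10^-3 mol (1:1 ratio)
[H2O2] = 1.392 × 10^-3 / 0.01013 = 0.1374 mol/L

0.1374 M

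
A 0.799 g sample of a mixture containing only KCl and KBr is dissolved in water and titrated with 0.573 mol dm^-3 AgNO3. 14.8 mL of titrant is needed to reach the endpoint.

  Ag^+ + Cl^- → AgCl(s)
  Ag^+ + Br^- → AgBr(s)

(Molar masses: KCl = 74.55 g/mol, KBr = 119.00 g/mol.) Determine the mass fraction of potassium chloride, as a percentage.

44.1 %

n(AgNO3) = 0.0148 × 0.573 = 8.48 × 10^-3 mol
Let x = n(KCl), y = n(KBr).
Titrant: 1x + 1y = 8.48 × 10^-3;  mass: 74.55x + 119.00y = 0.799
Solving, x = 4.73 × 10^-3 mol, y = 3.75 × 10^-3 mol
mass of KCl = 4.73 × 10^-3 × 74.55 = 0.352 g
% KCl = 0.352 / 0.799 × 100 = 44.1 %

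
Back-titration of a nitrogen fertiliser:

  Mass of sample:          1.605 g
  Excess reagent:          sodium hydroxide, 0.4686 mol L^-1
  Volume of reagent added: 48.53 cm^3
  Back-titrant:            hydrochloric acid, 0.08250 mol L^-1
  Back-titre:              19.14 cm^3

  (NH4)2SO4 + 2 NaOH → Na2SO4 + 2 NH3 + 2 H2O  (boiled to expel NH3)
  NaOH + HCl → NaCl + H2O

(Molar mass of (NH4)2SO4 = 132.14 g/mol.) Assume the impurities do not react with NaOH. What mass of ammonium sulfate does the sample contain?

n(NaOH) added = 0.04853 × 0.4686 = 0.02274 mol
n(HCl) used in back-titration = 0.01914 × 0.08250 = 1.579 × 10^-3 mol
n(NaOH) left over = 1.579 × 10^-3 mol (1:1 ratio)
n(NaOH) consumed by analyte = 0.02274 − 1.579 × 10^-3 = 0.02116 mol
From the 1:2 ratio, n((NH4)2SO4) = 1/2 × 0.02116 = 0.01058 mol
mass of (NH4)2SO4 = 0.01058 × 132.14 = 1.398 g

1.398 g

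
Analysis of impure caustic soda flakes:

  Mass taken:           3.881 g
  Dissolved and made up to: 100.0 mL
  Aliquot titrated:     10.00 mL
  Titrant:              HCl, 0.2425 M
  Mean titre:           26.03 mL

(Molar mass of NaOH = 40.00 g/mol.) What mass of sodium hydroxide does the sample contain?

2.525 g

NaOH + HCl → NaCl + H2O
n(HCl) per titration = 0.02603 × 0.2425 = 6.312 × 10^-3 mol
n(NaOH) in each aliquot = 6.312 × 10^-3 mol (1:1 ratio)
n(NaOH) in the whole flask = 6.312 × 10^-3 × 100.0/10.00 = 0.06312 mol
mass of NaOH = 0.06312 × 40.00 = 2.525 g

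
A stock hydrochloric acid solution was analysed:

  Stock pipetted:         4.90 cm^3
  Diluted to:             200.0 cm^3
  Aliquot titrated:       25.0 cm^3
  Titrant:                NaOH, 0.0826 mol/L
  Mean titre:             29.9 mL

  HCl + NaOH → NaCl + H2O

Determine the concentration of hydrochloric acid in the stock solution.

n(NaOH) = 0.0299 × 0.0826 = 2.47 × 10^-3 mol
n(HCl) in the aliquot = 2.47 × 10^-3 mol (1:1 ratio)
[HCl]_dilute = 2.47 × 10^-3 / 0.0250 = 0.0988 mol/L
Dilution factor = 200.0 / 4.90 = 40.82
[HCl]_stock = 0.0988 × 40.82 = 4.03 mol/L

4.03 mol/L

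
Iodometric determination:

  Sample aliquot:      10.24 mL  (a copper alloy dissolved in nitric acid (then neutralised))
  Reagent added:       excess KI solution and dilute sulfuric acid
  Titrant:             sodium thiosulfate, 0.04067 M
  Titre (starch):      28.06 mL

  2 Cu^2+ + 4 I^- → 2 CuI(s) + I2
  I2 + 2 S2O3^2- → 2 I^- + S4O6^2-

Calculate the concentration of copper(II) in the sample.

0.1114 M

n(S2O3^2-) = 0.02806 × 0.04067 = 1.141 × 10^-3 mol
n(I2) = n(S2O3^2-)/2 = 5.706 × 10^-4 mol
From the 2:1 ratio, n(Cu2+) in the aliquot = 2/1 × 5.706 × 10^-4 = 1.141 × 10^-3 mol
[Cu2+] = 1.141 × 10^-3 / 0.01024 = 0.1114 mol/L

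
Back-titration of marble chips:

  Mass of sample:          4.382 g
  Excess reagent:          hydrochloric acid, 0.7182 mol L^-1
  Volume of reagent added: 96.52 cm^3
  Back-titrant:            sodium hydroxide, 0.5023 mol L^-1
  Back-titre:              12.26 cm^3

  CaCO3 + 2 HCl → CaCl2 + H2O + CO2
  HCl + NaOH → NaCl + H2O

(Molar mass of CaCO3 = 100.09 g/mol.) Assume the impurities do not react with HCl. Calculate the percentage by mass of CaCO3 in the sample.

72.14 %

n(HCl) added = 0.09652 × 0.7182 = 0.06932 mol
n(NaOH) used in back-titration = 0.01226 × 0.5023 = 6.158 × 10^-3 mol
n(HCl) left over = 6.158 × 10^-3 mol (1:1 ratio)
n(HCl) consumed by analyte = 0.06932 − 6.158 × 10^-3 = 0.06316 mol
From the 1:2 ratio, n(CaCO3) = 1/2 × 0.06316 = 0.03158 mol
mass of CaCO3 = 0.03158 × 100.09 = 3.161 g
% CaCO3 = 3.161 / 4.382 × 100 = 72.14 %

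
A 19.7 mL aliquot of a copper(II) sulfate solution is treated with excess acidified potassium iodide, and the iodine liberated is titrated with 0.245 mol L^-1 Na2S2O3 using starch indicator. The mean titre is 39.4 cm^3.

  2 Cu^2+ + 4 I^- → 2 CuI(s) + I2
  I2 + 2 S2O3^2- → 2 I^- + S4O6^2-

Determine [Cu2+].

0.490 mol/L

n(S2O3^2-) = 0.0394 × 0.245 = 9.65 × 10^-3 mol
n(I2) = n(S2O3^2-)/2 = 4.83 × 10^-3 mol
From the 2:1 ratio, n(Cu2+) in the aliquot = 2/1 × 4.83 × 10^-3 = 9.65 × 10^-3 mol
[Cu2+] = 9.65 × 10^-3 / 0.0197 = 0.490 mol/L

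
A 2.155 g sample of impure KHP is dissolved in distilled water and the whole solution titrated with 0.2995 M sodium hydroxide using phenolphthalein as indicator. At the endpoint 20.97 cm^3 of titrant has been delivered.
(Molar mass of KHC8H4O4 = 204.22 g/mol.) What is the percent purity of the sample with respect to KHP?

KHC8H4O4 + NaOH → KNaC8H4O4 + H2O
n(NaOH) = 0.02097 L × 0.2995 mol/L = 6.281 × 10^-3 mol
n(KHC8H4O4) = 6.281 × 10^-3 mol (1:1 ratio)
mass of KHC8H4O4 = 6.281 × 10^-3 × 204.22 g/mol = 1.283 g
% KHC8H4O4 = 1.283 / 2.155 × 100 = 59.52 %

59.52 %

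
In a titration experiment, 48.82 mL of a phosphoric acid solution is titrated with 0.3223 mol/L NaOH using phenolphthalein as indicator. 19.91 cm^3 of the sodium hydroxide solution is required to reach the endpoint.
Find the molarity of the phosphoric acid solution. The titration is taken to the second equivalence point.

H3PO4 + 2 NaOH → Na2HPO4 + 2 H2O
n(NaOH) = 0.01991 L × 0.3223 mol/L = 6.417 × 10^-3 mol
From the 1:2 mole ratio, n(H3PO4) = 1/2 × 6.417 × 10^-3 = 3.208 × 10^-3 mol
[H3PO4] = 3.208 × 10^-3 mol / 0.04882 L = 0.06572 mol/L

0.06572 mol/L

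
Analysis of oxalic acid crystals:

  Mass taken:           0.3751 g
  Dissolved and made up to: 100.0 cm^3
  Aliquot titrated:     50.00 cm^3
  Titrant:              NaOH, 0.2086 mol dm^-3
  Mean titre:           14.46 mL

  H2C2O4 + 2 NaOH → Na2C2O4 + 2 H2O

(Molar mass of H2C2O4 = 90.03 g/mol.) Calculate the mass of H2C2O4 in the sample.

n(NaOH) per titration = 0.01446 × 0.2086 = 3.016 × 10^-3 mol
From the 1:2 ratio, n(H2C2O4) in each aliquot = 1/2 × 3.016 × 10^-3 = 1.508 × 10^-3 mol
n(H2C2O4) in the whole flask = 1.508 × 10^-3 × 100.0/50.00 = 3.016 × 10^-3 mol
mass of H2C2O4 = 3.016 × 10^-3 × 90.03 = 0.2716 g

0.2716 g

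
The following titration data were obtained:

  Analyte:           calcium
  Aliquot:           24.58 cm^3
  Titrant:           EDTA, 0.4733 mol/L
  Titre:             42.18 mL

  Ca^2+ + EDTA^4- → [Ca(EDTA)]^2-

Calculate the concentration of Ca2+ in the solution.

n(EDTA) = 0.04218 L × 0.4733 mol/L = 0.01996 mol
n(Ca2+) = 0.01996 mol (1:1 mole ratio)
[Ca2+] = 0.01996 mol / 0.02458 L = 0.8122 mol/L

0.8122 mol/L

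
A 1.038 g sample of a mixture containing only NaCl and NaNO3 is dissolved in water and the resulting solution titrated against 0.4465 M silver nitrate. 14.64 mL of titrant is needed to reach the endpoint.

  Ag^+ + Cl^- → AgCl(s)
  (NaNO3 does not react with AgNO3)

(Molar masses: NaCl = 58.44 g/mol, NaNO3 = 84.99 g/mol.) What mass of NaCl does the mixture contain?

n(AgNO3) = 0.01464 × 0.4465 = 6.537 × 10^-3 mol
Let x = n(NaCl), y = n(NaNO3).
Titrant: 1x = 6.537 × 10^-3;  mass: 58.44x + 84.99y = 1.038
Solving, x = 6.537 × 10^-3 mol, y = 7.718 × 10^-3 mol
mass of NaCl = 6.537 × 10^-3 × 58.44 = 0.3820 g

0.3820 g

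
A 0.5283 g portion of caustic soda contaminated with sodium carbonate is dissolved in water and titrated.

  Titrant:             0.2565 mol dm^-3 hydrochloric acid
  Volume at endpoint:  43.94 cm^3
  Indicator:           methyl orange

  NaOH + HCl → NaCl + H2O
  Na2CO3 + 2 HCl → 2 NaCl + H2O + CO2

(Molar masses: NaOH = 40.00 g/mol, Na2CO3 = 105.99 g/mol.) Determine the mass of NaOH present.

0.2123 g

n(HCl) = 0.04394 × 0.2565 = 0.01127 mol
Let x = n(NaOH), y = n(Na2CO3).
Titrant: 1x + 2y = 0.01127;  mass: 40.00x + 105.99y = 0.5283
Solving, x = 5.309 × 10^-3 mol, y = 2.981 × 10^-3 mol
mass of NaOH = 5.309 × 10^-3 × 40.00 = 0.2123 g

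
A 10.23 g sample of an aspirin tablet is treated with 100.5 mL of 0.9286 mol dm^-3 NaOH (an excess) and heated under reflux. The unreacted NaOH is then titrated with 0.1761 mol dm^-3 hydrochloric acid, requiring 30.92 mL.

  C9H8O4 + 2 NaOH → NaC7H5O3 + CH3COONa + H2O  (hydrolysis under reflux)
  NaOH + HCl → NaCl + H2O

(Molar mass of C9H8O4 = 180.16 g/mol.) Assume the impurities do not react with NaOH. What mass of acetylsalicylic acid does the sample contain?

n(NaOH) added = 0.1005 × 0.9286 = 0.09332 mol
n(HCl) used in back-titration = 0.03092 × 0.1761 = 5.445 × 10^-3 mol
n(NaOH) left over = 5.445 × 10^-3 mol (1:1 ratio)
n(NaOH) consumed by analyte = 0.09332 − 5.445 × 10^-3 = 0.08788 mol
From the 1:2 ratio, n(C9H8O4) = 1/2 × 0.08788 = 0.04394 mol
mass of C9H8O4 = 0.04394 × 180.16 = 7.916 g

7.916 g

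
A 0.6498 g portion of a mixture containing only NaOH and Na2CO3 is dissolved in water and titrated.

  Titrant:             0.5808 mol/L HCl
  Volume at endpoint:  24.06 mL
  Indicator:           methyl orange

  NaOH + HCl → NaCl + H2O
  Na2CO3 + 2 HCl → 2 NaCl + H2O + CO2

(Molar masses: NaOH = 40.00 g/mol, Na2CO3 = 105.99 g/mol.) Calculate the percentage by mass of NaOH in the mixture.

42.99 %

n(HCl) = 0.02406 × 0.5808 = 0.01397 mol
Let x = n(NaOH), y = n(Na2CO3).
Titrant: 1x + 2y = 0.01397;  mass: 40.00x + 105.99y = 0.6498
Solving, x = 6.984 × 10^-3 mol, y = 3.495 × 10^-3 mol
mass of NaOH = 6.984 × 10^-3 × 40.00 = 0.2794 g
% NaOH = 0.2794 / 0.6498 × 100 = 42.99 %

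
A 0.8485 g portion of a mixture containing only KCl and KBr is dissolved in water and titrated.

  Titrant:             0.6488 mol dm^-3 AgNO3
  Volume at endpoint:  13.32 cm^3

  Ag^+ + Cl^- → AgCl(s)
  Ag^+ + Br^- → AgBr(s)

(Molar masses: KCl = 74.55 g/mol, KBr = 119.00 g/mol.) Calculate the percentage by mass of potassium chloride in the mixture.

35.56 %

n(AgNO3) = 0.01332 × 0.6488 = 8.642 × 10^-3 mol
Let x = n(KCl), y = n(KBr).
Titrant: 1x + 1y = 8.642 × 10^-3;  mass: 74.55x + 119.00y = 0.8485
Solving, x = 4.047 × 10^-3 mol, y = 4.595 × 10^-3 mol
mass of KCl = 4.047 × 10^-3 × 74.55 = 0.3017 g
% KCl = 0.3017 / 0.8485 × 100 = 35.56 %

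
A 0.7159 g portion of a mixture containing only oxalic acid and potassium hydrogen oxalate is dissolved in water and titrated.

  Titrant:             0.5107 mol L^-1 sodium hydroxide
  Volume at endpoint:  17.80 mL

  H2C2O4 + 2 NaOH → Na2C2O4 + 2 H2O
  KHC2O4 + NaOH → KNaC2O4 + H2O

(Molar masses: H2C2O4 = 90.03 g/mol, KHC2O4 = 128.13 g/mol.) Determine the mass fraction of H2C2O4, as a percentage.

33.96 %

n(NaOH) = 0.01780 × 0.5107 = 9.090 × 10^-3 mol
Let x = n(H2C2O4), y = n(KHC2O4).
Titrant: 2x + 1y = 9.090 × 10^-3;  mass: 90.03x + 128.13y = 0.7159
Solving, x = 2.700 × 10^-3 mol, y = 3.690 × 10^-3 mol
mass of H2C2O4 = 2.700 × 10^-3 × 90.03 = 0.2431 g
% H2C2O4 = 0.2431 / 0.7159 × 100 = 33.96 %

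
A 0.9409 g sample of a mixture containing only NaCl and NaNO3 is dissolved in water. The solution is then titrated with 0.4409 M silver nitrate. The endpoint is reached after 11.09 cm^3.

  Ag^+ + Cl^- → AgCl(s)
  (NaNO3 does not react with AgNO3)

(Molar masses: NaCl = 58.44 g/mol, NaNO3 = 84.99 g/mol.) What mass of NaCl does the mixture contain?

0.2857 g

n(AgNO3) = 0.01109 × 0.4409 = 4.890 × 10^-3 mol
Let x = n(NaCl), y = n(NaNO3).
Titrant: 1x = 4.890 × 10^-3;  mass: 58.44x + 84.99y = 0.9409
Solving, x = 4.890 × 10^-3 mol, y = 7.709 × 10^-3 mol
mass of NaCl = 4.890 × 10^-3 × 58.44 = 0.2857 g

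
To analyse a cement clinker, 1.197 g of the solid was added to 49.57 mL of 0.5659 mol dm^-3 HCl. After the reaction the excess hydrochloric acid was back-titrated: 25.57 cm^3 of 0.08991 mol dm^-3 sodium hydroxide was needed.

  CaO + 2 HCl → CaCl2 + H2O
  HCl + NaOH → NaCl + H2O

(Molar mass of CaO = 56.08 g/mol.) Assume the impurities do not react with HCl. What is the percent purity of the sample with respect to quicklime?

n(HCl) added = 0.04957 × 0.5659 = 0.02805 mol
n(NaOH) used in back-titration = 0.02557 × 0.08991 = 2.299 × 10^-3 mol
n(HCl) left over = 2.299 × 10^-3 mol (1:1 ratio)
n(HCl) consumed by analyte = 0.02805 − 2.299 × 10^-3 = 0.02575 mol
From the 1:2 ratio, n(CaO) = 1/2 × 0.02575 = 0.01288 mol
mass of CaO = 0.01288 × 56.08 = 0.7221 g
% CaO = 0.7221 / 1.197 × 100 = 60.33 %

60.33 %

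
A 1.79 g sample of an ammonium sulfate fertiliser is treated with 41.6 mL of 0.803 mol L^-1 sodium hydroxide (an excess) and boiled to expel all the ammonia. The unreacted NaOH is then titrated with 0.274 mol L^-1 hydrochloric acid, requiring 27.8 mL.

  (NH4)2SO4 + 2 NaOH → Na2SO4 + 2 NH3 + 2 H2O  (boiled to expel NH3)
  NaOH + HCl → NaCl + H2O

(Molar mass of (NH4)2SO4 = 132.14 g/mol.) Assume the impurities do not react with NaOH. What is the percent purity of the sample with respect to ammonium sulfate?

n(NaOH) added = 0.0416 × 0.803 = 0.0334 mol
n(HCl) used in back-titration = 0.0278 × 0.274 = 7.62 × 10^-3 mol
n(NaOH) left over = 7.62 × 10^-3 mol (1:1 ratio)
n(NaOH) consumed by analyte = 0.0334 − 7.62 × 10^-3 = 0.0258 mol
From the 1:2 ratio, n((NH4)2SO4) = 1/2 × 0.0258 = 0.0129 mol
mass of (NH4)2SO4 = 0.0129 × 132.14 = 1.70 g
% (NH4)2SO4 = 1.70 / 1.79 × 100 = 95.2 %

95.2 %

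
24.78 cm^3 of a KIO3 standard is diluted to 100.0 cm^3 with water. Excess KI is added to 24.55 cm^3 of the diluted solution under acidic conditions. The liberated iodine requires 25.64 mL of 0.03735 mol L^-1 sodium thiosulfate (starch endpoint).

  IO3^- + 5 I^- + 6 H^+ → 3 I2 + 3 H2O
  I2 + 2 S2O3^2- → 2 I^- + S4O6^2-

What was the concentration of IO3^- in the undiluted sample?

n(S2O3^2-) = 0.02564 × 0.03735 = 9.577 × 10^-4 mol
n(I2) = n(S2O3^2-)/2 = 4.788 × 10^-4 mol
From the 1:3 ratio, n(IO3^-) in the aliquot = 1/3 × 4.788 × 10^-4 = 1.596 × 10^-4 mol
[IO3^-]_dilute = 1.596 × 10^-4 / 0.02455 = 0.006501 mol/L
[IO3^-]_original = 0.006501 × 100.0/24.78 = 0.02624 mol/L

0.02624 mol/L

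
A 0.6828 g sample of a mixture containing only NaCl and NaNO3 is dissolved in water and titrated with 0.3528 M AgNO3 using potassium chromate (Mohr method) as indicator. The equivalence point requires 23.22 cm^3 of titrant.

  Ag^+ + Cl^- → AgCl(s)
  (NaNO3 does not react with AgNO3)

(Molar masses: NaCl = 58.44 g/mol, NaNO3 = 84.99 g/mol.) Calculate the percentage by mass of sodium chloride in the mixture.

n(AgNO3) = 0.02322 × 0.3528 = 8.192 × 10^-3 mol
Let x = n(NaCl), y = n(NaNO3).
Titrant: 1x = 8.192 × 10^-3;  mass: 58.44x + 84.99y = 0.6828
Solving, x = 8.192 × 10^-3 mol, y = 2.401 × 10^-3 mol
mass of NaCl = 8.192 × 10^-3 × 58.44 = 0.4787 g
% NaCl = 0.4787 / 0.6828 × 100 = 70.11 %

70.11 %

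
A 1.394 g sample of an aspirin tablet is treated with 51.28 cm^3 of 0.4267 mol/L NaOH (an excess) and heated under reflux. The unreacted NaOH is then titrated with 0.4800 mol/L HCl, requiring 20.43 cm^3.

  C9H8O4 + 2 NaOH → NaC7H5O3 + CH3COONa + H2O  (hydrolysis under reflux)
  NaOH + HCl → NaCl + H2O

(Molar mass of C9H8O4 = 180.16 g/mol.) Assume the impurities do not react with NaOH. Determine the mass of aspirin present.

1.088 g

n(NaOH) added = 0.05128 × 0.4267 = 0.02188 mol
n(HCl) used in back-titration = 0.02043 × 0.4800 = 9.806 × 10^-3 mol
n(NaOH) left over = 9.806 × 10^-3 mol (1:1 ratio)
n(NaOH) consumed by analyte = 0.02188 − 9.806 × 10^-3 = 0.01207 mol
From the 1:2 ratio, n(C9H8O4) = 1/2 × 0.01207 = 6.037 × 10^-3 mol
mass of C9H8O4 = 6.037 × 10^-3 × 180.16 = 1.088 g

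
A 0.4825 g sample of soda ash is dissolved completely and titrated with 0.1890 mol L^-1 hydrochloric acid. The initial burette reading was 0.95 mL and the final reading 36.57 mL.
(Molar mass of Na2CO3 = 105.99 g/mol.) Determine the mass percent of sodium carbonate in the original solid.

73.94 %

Na2CO3 + 2 HCl → 2 NaCl + H2O + CO2
n(HCl) = 0.03562 L × 0.1890 mol/L = 6.732 × 10^-3 mol
From the 1:2 ratio, n(Na2CO3) = 1/2 × 6.732 × 10^-3 = 3.366 × 10^-3 mol
mass of Na2CO3 = 3.366 × 10^-3 × 105.99 g/mol = 0.3568 g
% Na2CO3 = 0.3568 / 0.4825 × 100 = 73.94 %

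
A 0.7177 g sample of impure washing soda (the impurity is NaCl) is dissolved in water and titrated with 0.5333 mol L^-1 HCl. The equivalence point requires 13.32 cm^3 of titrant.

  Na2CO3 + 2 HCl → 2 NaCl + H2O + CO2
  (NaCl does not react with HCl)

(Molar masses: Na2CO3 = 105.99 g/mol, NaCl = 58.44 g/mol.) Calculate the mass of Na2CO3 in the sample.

0.3765 g

n(HCl) = 0.01332 × 0.5333 = 7.104 × 10^-3 mol
Let x = n(Na2CO3), y = n(NaCl).
Titrant: 2x = 7.104 × 10^-3;  mass: 105.99x + 58.44y = 0.7177
Solving, x = 3.552 × 10^-3 mol, y = 5.839 × 10^-3 mol
mass of Na2CO3 = 3.552 × 10^-3 × 105.99 = 0.3765 g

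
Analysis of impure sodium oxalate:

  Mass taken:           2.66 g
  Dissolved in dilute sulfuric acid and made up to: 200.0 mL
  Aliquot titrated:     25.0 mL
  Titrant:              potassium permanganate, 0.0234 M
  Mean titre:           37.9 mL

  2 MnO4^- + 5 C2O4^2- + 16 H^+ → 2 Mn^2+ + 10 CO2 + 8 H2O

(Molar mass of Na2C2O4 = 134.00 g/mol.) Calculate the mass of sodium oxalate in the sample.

n(KMnO4) per titration = 0.0379 × 0.0234 = 8.87 × 10^-4 mol
From the 5:2 ratio, n(Na2C2O4) in each aliquot = 5/2 × 8.87 × 10^-4 = 2.22 × 10^-3 mol
n(Na2C2O4) in the whole flask = 2.22 × 10^-3 × 200.0/25.0 = 0.0177 mol
mass of Na2C2O4 = 0.0177 × 134.00 = 2.38 g

2.38 g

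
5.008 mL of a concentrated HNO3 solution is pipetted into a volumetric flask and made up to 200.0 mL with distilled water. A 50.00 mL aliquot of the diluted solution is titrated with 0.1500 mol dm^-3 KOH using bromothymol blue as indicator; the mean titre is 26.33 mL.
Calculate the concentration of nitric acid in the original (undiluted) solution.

HNO3 + KOH → KNO3 + H2O
n(KOH) = 0.02633 × 0.1500 = 3.950 × 10^-3 mol
n(HNO3) in the aliquot = 3.950 × 10^-3 mol (1:1 ratio)
[HNO3]_dilute = 3.950 × 10^-3 / 0.05000 = 0.07899 mol/L
Dilution factor = 200.0 / 5.008 = 39.94
[HNO3]_stock = 0.07899 × 39.94 = 3.155 mol/L

3.155 mol/L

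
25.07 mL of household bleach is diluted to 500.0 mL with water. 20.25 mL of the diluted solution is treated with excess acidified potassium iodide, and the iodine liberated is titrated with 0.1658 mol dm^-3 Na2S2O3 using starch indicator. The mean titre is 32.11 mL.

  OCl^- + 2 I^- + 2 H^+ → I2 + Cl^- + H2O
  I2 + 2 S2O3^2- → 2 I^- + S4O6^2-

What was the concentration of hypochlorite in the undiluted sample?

n(S2O3^2-) = 0.03211 × 0.1658 = 5.324 × 10^-3 mol
n(I2) = n(S2O3^2-)/2 = 2.662 × 10^-3 mol
n(OCl^-) in the aliquot = 2.662 × 10^-3 mol (1:1 ratio)
[OCl^-]_dilute = 2.662 × 10^-3 / 0.02025 = 0.1315 mol/L
[OCl^-]_original = 0.1315 × 500.0/25.07 = 2.622 mol/L

2.622 mol/L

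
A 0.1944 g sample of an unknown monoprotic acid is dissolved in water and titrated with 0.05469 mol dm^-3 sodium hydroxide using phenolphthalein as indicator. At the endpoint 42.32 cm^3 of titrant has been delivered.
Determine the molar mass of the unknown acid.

n(NaOH) = 0.04232 L × 0.05469 mol/L = 2.314 × 10^-3 mol
n(HA) = 2.314 × 10^-3 mol (1:1 ratio)
M = m / n = 0.1944 g / 2.314 × 10^-3 mol = 83.99 g/mol

83.99 g/mol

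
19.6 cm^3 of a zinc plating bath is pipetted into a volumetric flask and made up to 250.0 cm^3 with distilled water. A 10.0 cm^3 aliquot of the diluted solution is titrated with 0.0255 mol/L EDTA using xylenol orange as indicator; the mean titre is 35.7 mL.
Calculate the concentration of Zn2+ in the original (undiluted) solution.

1.16 mol/L

Zn^2+ + EDTA^4- → [Zn(EDTA)]^2-
n(EDTA) = 0.0357 × 0.0255 = 9.10 × 10^-4 mol
n(Zn2+) in the aliquot = 9.10 × 10^-4 mol (1:1 ratio)
[Zn2+]_dilute = 9.10 × 10^-4 / 0.0100 = 0.0910 mol/L
Dilution factor = 250.0 / 19.6 = 12.76
[Zn2+]_stock = 0.0910 × 12.76 = 1.16 mol/L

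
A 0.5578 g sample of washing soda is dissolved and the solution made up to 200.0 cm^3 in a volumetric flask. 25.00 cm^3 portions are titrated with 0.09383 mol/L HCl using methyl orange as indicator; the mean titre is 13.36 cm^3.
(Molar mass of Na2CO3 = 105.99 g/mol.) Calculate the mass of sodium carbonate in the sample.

Na2CO3 + 2 HCl → 2 NaCl + H2O + CO2
n(HCl) per titration = 0.01336 × 0.09383 = 1.254 × 10^-3 mol
From the 1:2 ratio, n(Na2CO3) in each aliquot = 1/2 × 1.254 × 10^-3 = 6.268 × 10^-4 mol
n(Na2CO3) in the whole flask = 6.268 × 10^-4 × 200.0/25.00 = 5.014 × 10^-3 mol
mass of Na2CO3 = 5.014 × 10^-3 × 105.99 = 0.5315 g

0.5315 g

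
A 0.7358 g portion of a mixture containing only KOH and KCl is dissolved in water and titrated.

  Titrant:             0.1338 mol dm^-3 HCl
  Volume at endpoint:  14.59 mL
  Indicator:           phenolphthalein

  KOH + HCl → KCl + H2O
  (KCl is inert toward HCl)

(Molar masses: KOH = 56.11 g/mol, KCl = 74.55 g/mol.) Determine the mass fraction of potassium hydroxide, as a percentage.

14.89 %

n(HCl) = 0.01459 × 0.1338 = 1.952 × 10^-3 mol
Let x = n(KOH), y = n(KCl).
Titrant: 1x = 1.952 × 10^-3;  mass: 56.11x + 74.55y = 0.7358
Solving, x = 1.952 × 10^-3 mol, y = 8.401 × 10^-3 mol
mass of KOH = 1.952 × 10^-3 × 56.11 = 0.1095 g
% KOH = 0.1095 / 0.7358 × 100 = 14.89 %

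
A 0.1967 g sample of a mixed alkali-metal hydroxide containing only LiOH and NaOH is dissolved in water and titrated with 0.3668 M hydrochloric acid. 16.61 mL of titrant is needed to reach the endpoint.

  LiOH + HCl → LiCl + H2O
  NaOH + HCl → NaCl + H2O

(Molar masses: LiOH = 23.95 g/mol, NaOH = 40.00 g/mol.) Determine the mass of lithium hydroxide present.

0.07014 g

n(HCl) = 0.01661 × 0.3668 = 6.093 × 10^-3 mol
Let x = n(LiOH), y = n(NaOH).
Titrant: 1x + 1y = 6.093 × 10^-3;  mass: 23.95x + 40.00y = 0.1967
Solving, x = 2.928 × 10^-3 mol, y = 3.164 × 10^-3 mol
mass of LiOH = 2.928 × 10^-3 × 23.95 = 0.07014 g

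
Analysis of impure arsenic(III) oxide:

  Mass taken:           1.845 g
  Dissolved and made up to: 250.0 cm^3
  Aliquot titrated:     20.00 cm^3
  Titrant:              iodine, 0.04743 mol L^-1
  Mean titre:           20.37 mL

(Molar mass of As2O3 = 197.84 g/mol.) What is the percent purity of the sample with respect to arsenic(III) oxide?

64.75 %

As2O3 + 2 I2 + 2 H2O → As2O5 + 4 HI
n(I2) per titration = 0.02037 × 0.04743 = 9.661 × 10^-4 mol
From the 1:2 ratio, n(As2O3) in each aliquot = 1/2 × 9.661 × 10^-4 = 4.831 × 10^-4 mol
n(As2O3) in the whole flask = 4.831 × 10^-4 × 250.0/20.00 = 6.038 × 10^-3 mol
mass of As2O3 = 6.038 × 10^-3 × 197.84 = 1.195 g
% As2O3 = 1.195 / 1.845 × 100 = 64.75 %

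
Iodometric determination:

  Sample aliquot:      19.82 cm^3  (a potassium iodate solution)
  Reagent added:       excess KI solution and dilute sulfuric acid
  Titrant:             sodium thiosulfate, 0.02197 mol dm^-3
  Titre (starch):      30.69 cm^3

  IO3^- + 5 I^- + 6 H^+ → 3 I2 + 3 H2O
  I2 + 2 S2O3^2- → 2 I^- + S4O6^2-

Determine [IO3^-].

n(S2O3^2-) = 0.03069 × 0.02197 = 6.743 × 10^-4 mol
n(I2) = n(S2O3^2-)/2 = 3.371 × 10^-4 mol
From the 1:3 ratio, n(IO3^-) in the aliquot = 1/3 × 3.371 × 10^-4 = 1.124 × 10^-4 mol
[IO3^-] = 1.124 × 10^-4 / 0.01982 = 0.005670 mol/L

0.005670 mol/L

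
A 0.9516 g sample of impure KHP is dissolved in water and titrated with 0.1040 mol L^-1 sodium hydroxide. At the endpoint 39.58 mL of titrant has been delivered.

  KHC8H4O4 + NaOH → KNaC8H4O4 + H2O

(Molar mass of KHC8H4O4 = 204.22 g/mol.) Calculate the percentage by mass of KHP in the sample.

88.34 %

n(NaOH) = 0.03958 L × 0.1040 mol/L = 4.116 × 10^-3 mol
n(KHC8H4O4) = 4.116 × 10^-3 mol (1:1 ratio)
mass of KHC8H4O4 = 4.116 × 10^-3 × 204.22 g/mol = 0.8406 g
% KHC8H4O4 = 0.8406 / 0.9516 × 100 = 88.34 %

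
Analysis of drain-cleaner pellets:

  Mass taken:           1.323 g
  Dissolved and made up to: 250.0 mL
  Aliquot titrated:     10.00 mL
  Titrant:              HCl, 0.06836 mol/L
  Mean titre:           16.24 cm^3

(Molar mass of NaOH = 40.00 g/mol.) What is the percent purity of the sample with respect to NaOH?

83.91 %

NaOH + HCl → NaCl + H2O
n(HCl) per titration = 0.01624 × 0.06836 = 1.110 × 10^-3 mol
n(NaOH) in each aliquot = 1.110 × 10^-3 mol (1:1 ratio)
n(NaOH) in the whole flask = 1.110 × 10^-3 × 250.0/10.00 = 0.02775 mol
mass of NaOH = 0.02775 × 40.00 = 1.110 g
% NaOH = 1.110 / 1.323 × 100 = 83.91 %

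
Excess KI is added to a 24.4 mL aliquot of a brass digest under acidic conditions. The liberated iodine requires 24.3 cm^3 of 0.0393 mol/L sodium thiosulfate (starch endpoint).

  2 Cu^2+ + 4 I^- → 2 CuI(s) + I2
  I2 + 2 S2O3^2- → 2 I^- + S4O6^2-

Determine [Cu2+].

0.0391 mol/L

n(S2O3^2-) = 0.0243 × 0.0393 = 9.55 × 10^-4 mol
n(I2) = n(S2O3^2-)/2 = 4.77 × 10^-4 mol
From the 2:1 ratio, n(Cu2+) in the aliquot = 2/1 × 4.77 × 10^-4 = 9.55 × 10^-4 mol
[Cu2+] = 9.55 × 10^-4 / 0.0244 = 0.0391 mol/L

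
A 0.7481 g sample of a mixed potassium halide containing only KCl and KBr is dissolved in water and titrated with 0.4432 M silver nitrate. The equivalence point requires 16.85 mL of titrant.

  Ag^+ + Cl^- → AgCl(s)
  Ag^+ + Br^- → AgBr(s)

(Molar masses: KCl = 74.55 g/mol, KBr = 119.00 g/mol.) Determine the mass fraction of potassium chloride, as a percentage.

n(AgNO3) = 0.01685 × 0.4432 = 7.468 × 10^-3 mol
Let x = n(KCl), y = n(KBr).
Titrant: 1x + 1y = 7.468 × 10^-3;  mass: 74.55x + 119.00y = 0.7481
Solving, x = 3.163 × 10^-3 mol, y = 4.305 × 10^-3 mol
mass of KCl = 3.163 × 10^-3 × 74.55 = 0.2358 g
% KCl = 0.2358 / 0.7481 × 100 = 31.52 %

31.52 %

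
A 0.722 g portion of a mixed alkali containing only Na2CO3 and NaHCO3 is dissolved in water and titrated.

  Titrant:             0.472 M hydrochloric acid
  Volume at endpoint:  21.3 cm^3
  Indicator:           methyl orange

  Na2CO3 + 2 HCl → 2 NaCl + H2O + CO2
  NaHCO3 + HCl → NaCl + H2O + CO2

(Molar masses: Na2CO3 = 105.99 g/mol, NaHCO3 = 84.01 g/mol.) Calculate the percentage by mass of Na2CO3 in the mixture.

n(HCl) = 0.0213 × 0.472 = 0.0101 mol
Let x = n(Na2CO3), y = n(NaHCO3).
Titrant: 2x + 1y = 0.0101;  mass: 105.99x + 84.01y = 0.722
Solving, x = 1.98 × 10^-3 mol, y = 6.10 × 10^-3 mol
mass of Na2CO3 = 1.98 × 10^-3 × 105.99 = 0.209 g
% Na2CO3 = 0.209 / 0.722 × 100 = 29.0 %

29.0 %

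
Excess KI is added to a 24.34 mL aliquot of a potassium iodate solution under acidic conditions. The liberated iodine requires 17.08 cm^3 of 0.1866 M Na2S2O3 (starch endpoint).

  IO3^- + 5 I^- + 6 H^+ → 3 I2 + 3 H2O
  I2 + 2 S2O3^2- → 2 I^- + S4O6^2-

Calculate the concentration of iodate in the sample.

n(S2O3^2-) = 0.01708 × 0.1866 = 3.187 × 10^-3 mol
n(I2) = n(S2O3^2-)/2 = 1.594 × 10^-3 mol
From the 1:3 ratio, n(IO3^-) in the aliquot = 1/3 × 1.594 × 10^-3 = 5.312 × 10^-4 mol
[IO3^-] = 5.312 × 10^-4 / 0.02434 = 0.02182 mol/L

0.02182 M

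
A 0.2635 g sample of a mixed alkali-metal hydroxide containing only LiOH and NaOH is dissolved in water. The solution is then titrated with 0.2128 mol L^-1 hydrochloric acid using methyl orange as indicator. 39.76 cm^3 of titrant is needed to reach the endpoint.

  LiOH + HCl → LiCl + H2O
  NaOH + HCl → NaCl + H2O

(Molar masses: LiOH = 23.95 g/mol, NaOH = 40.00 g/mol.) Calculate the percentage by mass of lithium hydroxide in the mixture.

42.44 %

n(HCl) = 0.03976 × 0.2128 = 8.461 × 10^-3 mol
Let x = n(LiOH), y = n(NaOH).
Titrant: 1x + 1y = 8.461 × 10^-3;  mass: 23.95x + 40.00y = 0.2635
Solving, x = 4.669 × 10^-3 mol, y = 3.792 × 10^-3 mol
mass of LiOH = 4.669 × 10^-3 × 23.95 = 0.1118 g
% LiOH = 0.1118 / 0.2635 × 100 = 42.44 %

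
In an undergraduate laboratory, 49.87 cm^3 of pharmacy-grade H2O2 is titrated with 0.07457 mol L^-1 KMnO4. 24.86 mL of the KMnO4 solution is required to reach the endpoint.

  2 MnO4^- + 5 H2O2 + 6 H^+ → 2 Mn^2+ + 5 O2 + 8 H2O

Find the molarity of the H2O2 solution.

n(KMnO4) = 0.02486 L × 0.07457 mol/L = 1.854 × 10^-3 mol
From the 5:2 mole ratio, n(H2O2) = 5/2 × 1.854 × 10^-3 = 4.635 × 10^-3 mol
[H2O2] = 4.635 × 10^-3 mol / 0.04987 L = 0.09293 mol/L

0.09293 mol/L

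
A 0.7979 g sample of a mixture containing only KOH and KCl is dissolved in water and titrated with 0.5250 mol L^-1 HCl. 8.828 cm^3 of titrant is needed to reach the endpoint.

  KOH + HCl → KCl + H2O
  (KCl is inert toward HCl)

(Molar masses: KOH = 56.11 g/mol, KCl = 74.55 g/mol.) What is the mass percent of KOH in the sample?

n(HCl) = 0.008828 × 0.5250 = 4.635 × 10^-3 mol
Let x = n(KOH), y = n(KCl).
Titrant: 1x = 4.635 × 10^-3;  mass: 56.11x + 74.55y = 0.7979
Solving, x = 4.635 × 10^-3 mol, y = 7.215 × 10^-3 mol
mass of KOH = 4.635 × 10^-3 × 56.11 = 0.2601 g
% KOH = 0.2601 / 0.7979 × 100 = 32.59 %

32.59 %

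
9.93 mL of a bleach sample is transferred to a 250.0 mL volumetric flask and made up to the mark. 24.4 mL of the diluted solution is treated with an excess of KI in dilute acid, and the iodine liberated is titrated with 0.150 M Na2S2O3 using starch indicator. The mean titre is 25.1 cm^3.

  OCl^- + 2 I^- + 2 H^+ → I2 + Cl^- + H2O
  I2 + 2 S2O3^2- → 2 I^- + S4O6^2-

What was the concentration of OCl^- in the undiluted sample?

1.94 M

n(S2O3^2-) = 0.0251 × 0.150 = 3.77 × 10^-3 mol
n(I2) = n(S2O3^2-)/2 = 1.88 × 10^-3 mol
n(OCl^-) in the aliquot = 1.88 × 10^-3 mol (1:1 ratio)
[OCl^-]_dilute = 1.88 × 10^-3 / 0.0244 = 0.0772 mol/L
[OCl^-]_original = 0.0772 × 250.0/9.93 = 1.94 mol/L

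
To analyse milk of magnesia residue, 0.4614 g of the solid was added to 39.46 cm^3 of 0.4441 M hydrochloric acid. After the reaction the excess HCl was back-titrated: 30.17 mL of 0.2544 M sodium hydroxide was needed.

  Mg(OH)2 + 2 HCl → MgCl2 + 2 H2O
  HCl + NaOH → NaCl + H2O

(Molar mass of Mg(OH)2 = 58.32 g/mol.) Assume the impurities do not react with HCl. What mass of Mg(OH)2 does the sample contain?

0.2872 g

n(HCl) added = 0.03946 × 0.4441 = 0.01752 mol
n(NaOH) used in back-titration = 0.03017 × 0.2544 = 7.675 × 10^-3 mol
n(HCl) left over = 7.675 × 10^-3 mol (1:1 ratio)
n(HCl) consumed by analyte = 0.01752 − 7.675 × 10^-3 = 9.849 × 10^-3 mol
From the 1:2 ratio, n(Mg(OH)2) = 1/2 × 9.849 × 10^-3 = 4.924 × 10^-3 mol
mass of Mg(OH)2 = 4.924 × 10^-3 × 58.32 = 0.2872 g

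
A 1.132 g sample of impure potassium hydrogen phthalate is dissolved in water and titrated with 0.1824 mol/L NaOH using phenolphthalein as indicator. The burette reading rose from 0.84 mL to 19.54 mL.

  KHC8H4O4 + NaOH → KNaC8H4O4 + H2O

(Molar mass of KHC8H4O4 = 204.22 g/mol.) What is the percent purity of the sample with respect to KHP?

61.53 %

n(NaOH) = 0.01870 L × 0.1824 mol/L = 3.411 × 10^-3 mol
n(KHC8H4O4) = 3.411 × 10^-3 mol (1:1 ratio)
mass of KHC8H4O4 = 3.411 × 10^-3 × 204.22 g/mol = 0.6966 g
% KHC8H4O4 = 0.6966 / 1.132 × 100 = 61.53 %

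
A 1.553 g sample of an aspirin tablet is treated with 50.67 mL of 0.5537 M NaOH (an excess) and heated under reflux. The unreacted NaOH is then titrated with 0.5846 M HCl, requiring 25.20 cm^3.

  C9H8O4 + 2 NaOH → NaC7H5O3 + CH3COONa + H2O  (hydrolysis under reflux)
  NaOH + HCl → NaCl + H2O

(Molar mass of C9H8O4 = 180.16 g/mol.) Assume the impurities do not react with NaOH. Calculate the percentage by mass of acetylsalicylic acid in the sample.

77.28 %

n(NaOH) added = 0.05067 × 0.5537 = 0.02806 mol
n(HCl) used in back-titration = 0.02520 × 0.5846 = 0.01473 mol
n(NaOH) left over = 0.01473 mol (1:1 ratio)
n(NaOH) consumed by analyte = 0.02806 − 0.01473 = 0.01332 mol
From the 1:2 ratio, n(C9H8O4) = 1/2 × 0.01332 = 6.662 × 10^-3 mol
mass of C9H8O4 = 6.662 × 10^-3 × 180.16 = 1.200 g
% C9H8O4 = 1.200 / 1.553 × 100 = 77.28 %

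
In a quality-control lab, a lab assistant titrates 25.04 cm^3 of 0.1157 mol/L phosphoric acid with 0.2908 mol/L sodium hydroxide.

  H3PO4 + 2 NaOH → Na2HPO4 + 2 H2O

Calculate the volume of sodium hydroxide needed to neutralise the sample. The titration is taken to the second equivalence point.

19.93 mL

n(H3PO4) = 0.02504 L × 0.1157 mol/L = 2.897 × 10^-3 mol
From the 2:1 stoichiometry, n(NaOH) = 2/1 × 2.897 × 10^-3 = 5.794 × 10^-3 mol
V(NaOH) = 5.794 × 10^-3 mol / 0.2908 mol/L = 0.01993 L = 19.93 mL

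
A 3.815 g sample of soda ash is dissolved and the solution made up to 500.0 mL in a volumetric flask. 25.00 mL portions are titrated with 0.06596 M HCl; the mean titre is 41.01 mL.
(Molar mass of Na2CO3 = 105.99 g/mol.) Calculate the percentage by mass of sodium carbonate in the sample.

Na2CO3 + 2 HCl → 2 NaCl + H2O + CO2
n(HCl) per titration = 0.04101 × 0.06596 = 2.705 × 10^-3 mol
From the 1:2 ratio, n(Na2CO3) in each aliquot = 1/2 × 2.705 × 10^-3 = 1.353 × 10^-3 mol
n(Na2CO3) in the whole flask = 1.353 × 10^-3 × 500.0/25.00 = 0.02705 mol
mass of Na2CO3 = 0.02705 × 105.99 = 2.867 g
% Na2CO3 = 2.867 / 3.815 × 100 = 75.15 %

75.15 %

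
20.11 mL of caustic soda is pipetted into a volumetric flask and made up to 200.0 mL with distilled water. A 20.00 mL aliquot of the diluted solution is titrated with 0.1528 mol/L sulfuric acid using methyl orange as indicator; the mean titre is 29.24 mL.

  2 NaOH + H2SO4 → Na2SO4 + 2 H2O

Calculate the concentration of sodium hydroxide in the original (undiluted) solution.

4.443 mol/L

n(H2SO4) = 0.02924 × 0.1528 = 4.468 × 10^-3 mol
From the 2:1 ratio, n(NaOH) in the aliquot = 2/1 × 4.468 × 10^-3 = 8.936 × 10^-3 mol
[NaOH]_dilute = 8.936 × 10^-3 / 0.02000 = 0.4468 mol/L
Dilution factor = 200.0 / 20.11 = 9.945
[NaOH]_stock = 0.4468 × 9.945 = 4.443 mol/L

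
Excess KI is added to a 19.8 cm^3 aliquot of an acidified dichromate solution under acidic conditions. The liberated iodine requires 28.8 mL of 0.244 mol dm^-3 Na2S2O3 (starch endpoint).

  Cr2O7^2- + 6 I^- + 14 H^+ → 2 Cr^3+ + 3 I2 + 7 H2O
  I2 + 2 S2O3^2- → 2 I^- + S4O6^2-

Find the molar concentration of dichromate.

n(S2O3^2-) = 0.0288 × 0.244 = 7.03 × 10^-3 mol
n(I2) = n(S2O3^2-)/2 = 3.51 × 10^-3 mol
From the 1:3 ratio, n(Cr2O7^2-) in the aliquot = 1/3 × 3.51 × 10^-3 = 1.17 × 10^-3 mol
[Cr2O7^2-] = 1.17 × 10^-3 / 0.0198 = 0.0592 mol/L

0.0592 mol/L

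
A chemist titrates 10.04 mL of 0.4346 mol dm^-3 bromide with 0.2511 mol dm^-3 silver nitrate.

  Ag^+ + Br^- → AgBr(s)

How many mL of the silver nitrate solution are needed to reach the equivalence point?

17.38 mL

n(Br-) = 0.01004 L × 0.4346 mol/L = 4.363 × 10^-3 mol
n(AgNO3) = 4.363 × 10^-3 mol (1:1 stoichiometry)
V(AgNO3) = 4.363 × 10^-3 mol / 0.2511 mol/L = 0.01738 L = 17.38 mL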